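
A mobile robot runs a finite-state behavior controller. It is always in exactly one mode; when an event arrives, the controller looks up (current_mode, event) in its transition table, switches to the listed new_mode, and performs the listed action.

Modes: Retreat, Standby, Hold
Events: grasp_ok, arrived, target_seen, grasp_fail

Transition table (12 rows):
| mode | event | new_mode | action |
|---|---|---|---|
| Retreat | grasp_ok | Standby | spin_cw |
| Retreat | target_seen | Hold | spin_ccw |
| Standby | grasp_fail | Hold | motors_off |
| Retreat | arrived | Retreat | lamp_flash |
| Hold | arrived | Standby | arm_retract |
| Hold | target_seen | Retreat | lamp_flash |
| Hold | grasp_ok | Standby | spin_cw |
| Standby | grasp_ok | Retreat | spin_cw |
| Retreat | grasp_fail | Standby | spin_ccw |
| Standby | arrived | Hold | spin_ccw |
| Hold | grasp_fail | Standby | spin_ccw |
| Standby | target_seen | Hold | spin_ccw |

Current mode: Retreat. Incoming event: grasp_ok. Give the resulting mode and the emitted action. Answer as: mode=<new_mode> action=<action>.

mode=Standby action=spin_cw

current mode = Retreat; filter table to that mode:
  (Retreat, grasp_ok) → (Standby, spin_cw)  ← event matches
  (Retreat, target_seen) → (Hold, spin_ccw)
  (Retreat, arrived) → (Retreat, lamp_flash)
  (Retreat, grasp_fail) → (Standby, spin_ccw)
event = grasp_ok selects (Standby, spin_cw)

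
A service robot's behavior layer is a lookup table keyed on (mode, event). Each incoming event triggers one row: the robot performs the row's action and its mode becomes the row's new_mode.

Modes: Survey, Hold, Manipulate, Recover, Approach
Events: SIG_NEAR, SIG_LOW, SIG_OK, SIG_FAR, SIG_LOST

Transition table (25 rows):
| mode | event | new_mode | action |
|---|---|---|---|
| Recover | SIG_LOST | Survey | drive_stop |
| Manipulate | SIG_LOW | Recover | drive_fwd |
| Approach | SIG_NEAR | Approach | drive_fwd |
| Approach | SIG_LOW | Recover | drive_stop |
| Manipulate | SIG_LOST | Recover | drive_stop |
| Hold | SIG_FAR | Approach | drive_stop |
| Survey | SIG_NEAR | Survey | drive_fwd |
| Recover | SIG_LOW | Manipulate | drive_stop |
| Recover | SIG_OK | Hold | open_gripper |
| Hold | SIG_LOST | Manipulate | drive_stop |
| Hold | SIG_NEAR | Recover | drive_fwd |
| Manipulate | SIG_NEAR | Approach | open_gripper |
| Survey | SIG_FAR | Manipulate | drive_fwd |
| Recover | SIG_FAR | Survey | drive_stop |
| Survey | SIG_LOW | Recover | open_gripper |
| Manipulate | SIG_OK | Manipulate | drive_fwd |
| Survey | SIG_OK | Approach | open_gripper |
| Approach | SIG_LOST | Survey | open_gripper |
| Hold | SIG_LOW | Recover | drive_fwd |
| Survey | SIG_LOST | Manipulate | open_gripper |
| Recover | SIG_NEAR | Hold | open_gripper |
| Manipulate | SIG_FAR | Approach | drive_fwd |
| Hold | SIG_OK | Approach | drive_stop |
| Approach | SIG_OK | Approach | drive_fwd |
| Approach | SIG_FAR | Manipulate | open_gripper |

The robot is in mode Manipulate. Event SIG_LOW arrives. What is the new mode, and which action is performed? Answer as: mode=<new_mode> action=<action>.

current mode = Manipulate; filter table to that mode:
  (Manipulate, SIG_LOW) → (Recover, drive_fwd)  ← event matches
  (Manipulate, SIG_LOST) → (Recover, drive_stop)
  (Manipulate, SIG_NEAR) → (Approach, open_gripper)
  (Manipulate, SIG_OK) → (Manipulate, drive_fwd)
  (Manipulate, SIG_FAR) → (Approach, drive_fwd)
event = SIG_LOW selects (Recover, drive_fwd)

mode=Recover action=drive_fwd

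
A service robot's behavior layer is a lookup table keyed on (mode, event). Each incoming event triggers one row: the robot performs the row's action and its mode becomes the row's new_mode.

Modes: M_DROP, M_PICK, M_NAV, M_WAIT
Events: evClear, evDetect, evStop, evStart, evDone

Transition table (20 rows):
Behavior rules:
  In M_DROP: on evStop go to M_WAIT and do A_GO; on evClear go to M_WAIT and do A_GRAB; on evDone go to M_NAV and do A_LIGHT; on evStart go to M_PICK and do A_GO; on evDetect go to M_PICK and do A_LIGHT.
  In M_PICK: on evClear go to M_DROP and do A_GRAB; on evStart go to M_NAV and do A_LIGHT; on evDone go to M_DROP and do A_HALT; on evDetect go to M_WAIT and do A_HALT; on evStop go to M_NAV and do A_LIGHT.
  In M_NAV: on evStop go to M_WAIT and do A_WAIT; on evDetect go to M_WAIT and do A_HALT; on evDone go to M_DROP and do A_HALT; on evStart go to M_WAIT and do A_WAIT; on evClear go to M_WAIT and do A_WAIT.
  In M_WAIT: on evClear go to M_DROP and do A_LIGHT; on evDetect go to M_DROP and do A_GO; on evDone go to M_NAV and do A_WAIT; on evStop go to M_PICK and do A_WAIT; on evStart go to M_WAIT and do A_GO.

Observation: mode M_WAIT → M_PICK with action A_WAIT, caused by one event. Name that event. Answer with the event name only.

try evClear: (M_WAIT, evClear) → (M_DROP, A_LIGHT)
try evDetect: (M_WAIT, evDetect) → (M_DROP, A_GO)
try evStop: (M_WAIT, evStop) → (M_PICK, A_WAIT)  ← matches
try evStart: (M_WAIT, evStart) → (M_WAIT, A_GO)
try evDone: (M_WAIT, evDone) → (M_NAV, A_WAIT)

evStop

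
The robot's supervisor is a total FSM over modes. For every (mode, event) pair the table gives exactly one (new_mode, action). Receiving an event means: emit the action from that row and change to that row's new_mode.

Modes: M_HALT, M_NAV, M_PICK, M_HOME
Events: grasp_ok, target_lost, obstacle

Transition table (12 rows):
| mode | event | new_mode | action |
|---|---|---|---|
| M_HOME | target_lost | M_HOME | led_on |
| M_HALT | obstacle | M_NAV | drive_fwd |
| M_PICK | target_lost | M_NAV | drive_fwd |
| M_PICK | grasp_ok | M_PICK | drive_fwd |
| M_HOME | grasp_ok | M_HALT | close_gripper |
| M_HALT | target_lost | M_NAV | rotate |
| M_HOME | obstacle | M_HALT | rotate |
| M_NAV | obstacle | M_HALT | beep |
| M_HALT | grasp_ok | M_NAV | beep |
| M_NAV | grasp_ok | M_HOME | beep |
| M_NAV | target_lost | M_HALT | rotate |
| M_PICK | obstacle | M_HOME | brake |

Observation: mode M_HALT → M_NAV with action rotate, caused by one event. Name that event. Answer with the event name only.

try grasp_ok: (M_HALT, grasp_ok) → (M_NAV, beep)
try target_lost: (M_HALT, target_lost) → (M_NAV, rotate)  ← matches
try obstacle: (M_HALT, obstacle) → (M_NAV, drive_fwd)

target_lost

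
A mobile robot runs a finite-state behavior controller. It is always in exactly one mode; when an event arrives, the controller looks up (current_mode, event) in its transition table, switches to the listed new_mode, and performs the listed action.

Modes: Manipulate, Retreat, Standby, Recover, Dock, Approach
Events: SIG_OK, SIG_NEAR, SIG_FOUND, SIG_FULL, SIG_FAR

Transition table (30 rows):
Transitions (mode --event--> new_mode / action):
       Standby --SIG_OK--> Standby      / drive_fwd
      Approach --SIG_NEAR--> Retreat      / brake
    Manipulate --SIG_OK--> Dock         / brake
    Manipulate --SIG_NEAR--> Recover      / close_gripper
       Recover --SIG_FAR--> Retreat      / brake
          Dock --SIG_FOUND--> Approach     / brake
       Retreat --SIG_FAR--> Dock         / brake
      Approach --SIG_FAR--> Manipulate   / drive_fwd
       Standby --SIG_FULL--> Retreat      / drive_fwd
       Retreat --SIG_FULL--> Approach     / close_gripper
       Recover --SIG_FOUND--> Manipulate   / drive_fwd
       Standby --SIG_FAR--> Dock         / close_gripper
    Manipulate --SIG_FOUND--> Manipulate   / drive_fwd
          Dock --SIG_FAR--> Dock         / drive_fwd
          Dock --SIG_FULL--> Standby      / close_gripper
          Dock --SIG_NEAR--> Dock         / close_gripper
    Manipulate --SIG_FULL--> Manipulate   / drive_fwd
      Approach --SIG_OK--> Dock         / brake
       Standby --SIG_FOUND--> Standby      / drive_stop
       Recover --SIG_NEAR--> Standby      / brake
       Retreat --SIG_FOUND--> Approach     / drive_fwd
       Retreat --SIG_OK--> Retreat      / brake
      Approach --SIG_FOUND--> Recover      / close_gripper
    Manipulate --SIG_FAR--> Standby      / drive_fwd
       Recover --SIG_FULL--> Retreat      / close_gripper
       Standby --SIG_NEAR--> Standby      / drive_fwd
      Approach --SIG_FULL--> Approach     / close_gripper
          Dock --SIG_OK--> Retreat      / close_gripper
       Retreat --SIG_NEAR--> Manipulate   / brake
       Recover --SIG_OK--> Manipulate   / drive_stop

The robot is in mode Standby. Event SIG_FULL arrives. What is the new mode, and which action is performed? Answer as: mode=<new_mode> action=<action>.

current mode = Standby; filter table to that mode:
  (Standby, SIG_OK) → (Standby, drive_fwd)
  (Standby, SIG_FULL) → (Retreat, drive_fwd)  ← event matches
  (Standby, SIG_FAR) → (Dock, close_gripper)
  (Standby, SIG_FOUND) → (Standby, drive_stop)
  (Standby, SIG_NEAR) → (Standby, drive_fwd)
event = SIG_FULL selects (Retreat, drive_fwd)

mode=Retreat action=drive_fwd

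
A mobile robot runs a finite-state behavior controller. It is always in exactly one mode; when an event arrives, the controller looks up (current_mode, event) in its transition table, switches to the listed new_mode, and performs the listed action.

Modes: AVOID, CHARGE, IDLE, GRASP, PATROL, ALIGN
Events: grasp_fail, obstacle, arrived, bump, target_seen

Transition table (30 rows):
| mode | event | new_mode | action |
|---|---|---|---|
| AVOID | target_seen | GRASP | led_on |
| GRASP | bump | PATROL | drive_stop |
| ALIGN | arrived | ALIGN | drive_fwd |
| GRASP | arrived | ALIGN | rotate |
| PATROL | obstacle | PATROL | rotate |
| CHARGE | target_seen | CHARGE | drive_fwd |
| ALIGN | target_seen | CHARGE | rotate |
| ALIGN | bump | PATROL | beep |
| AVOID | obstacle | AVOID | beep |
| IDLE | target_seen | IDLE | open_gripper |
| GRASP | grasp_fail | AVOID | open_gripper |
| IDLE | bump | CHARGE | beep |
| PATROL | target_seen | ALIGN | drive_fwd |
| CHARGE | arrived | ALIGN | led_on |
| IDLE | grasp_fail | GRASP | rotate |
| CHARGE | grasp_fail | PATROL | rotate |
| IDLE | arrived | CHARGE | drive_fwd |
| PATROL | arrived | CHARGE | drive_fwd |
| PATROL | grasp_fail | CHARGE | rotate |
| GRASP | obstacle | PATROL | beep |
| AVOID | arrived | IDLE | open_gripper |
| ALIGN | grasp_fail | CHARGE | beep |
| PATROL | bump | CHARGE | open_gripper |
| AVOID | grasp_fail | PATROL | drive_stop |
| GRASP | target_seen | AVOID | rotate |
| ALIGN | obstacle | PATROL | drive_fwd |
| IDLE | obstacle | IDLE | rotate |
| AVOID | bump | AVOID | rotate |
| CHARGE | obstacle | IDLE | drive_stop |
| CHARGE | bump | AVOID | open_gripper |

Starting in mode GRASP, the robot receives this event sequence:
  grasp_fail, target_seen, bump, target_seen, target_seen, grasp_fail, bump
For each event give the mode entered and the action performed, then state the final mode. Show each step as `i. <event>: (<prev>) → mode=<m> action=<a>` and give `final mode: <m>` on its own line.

1. grasp_fail: (GRASP) → mode=AVOID action=open_gripper
2. target_seen: (AVOID) → mode=GRASP action=led_on
3. bump: (GRASP) → mode=PATROL action=drive_stop
4. target_seen: (PATROL) → mode=ALIGN action=drive_fwd
5. target_seen: (ALIGN) → mode=CHARGE action=rotate
6. grasp_fail: (CHARGE) → mode=PATROL action=rotate
7. bump: (PATROL) → mode=CHARGE action=open_gripper

final mode: CHARGE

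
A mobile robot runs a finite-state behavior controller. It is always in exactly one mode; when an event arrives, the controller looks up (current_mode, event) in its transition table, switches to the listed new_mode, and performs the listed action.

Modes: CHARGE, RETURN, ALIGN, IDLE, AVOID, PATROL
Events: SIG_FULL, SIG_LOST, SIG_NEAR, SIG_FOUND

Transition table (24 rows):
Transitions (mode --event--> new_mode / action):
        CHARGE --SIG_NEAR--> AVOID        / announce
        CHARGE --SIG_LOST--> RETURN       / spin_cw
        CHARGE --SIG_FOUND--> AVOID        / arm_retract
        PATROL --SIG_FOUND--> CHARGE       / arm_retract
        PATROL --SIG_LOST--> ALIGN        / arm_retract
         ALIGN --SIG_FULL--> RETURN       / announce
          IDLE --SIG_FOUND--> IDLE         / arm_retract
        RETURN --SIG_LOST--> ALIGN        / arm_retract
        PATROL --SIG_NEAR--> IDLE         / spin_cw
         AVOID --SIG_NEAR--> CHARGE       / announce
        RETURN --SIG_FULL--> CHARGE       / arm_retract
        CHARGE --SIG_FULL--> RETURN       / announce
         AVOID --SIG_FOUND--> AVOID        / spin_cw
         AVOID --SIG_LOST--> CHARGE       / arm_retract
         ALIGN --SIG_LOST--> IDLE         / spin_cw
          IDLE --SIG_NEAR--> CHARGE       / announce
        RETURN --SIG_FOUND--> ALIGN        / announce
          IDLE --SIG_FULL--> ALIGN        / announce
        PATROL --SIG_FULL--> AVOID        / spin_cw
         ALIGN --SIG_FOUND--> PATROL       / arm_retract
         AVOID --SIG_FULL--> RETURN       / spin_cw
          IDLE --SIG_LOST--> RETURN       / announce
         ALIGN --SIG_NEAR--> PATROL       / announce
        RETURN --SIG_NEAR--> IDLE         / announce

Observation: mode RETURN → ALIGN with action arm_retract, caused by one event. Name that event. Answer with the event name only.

SIG_LOST

try SIG_FULL: (RETURN, SIG_FULL) → (CHARGE, arm_retract)
try SIG_LOST: (RETURN, SIG_LOST) → (ALIGN, arm_retract)  ← matches
try SIG_NEAR: (RETURN, SIG_NEAR) → (IDLE, announce)
try SIG_FOUND: (RETURN, SIG_FOUND) → (ALIGN, announce)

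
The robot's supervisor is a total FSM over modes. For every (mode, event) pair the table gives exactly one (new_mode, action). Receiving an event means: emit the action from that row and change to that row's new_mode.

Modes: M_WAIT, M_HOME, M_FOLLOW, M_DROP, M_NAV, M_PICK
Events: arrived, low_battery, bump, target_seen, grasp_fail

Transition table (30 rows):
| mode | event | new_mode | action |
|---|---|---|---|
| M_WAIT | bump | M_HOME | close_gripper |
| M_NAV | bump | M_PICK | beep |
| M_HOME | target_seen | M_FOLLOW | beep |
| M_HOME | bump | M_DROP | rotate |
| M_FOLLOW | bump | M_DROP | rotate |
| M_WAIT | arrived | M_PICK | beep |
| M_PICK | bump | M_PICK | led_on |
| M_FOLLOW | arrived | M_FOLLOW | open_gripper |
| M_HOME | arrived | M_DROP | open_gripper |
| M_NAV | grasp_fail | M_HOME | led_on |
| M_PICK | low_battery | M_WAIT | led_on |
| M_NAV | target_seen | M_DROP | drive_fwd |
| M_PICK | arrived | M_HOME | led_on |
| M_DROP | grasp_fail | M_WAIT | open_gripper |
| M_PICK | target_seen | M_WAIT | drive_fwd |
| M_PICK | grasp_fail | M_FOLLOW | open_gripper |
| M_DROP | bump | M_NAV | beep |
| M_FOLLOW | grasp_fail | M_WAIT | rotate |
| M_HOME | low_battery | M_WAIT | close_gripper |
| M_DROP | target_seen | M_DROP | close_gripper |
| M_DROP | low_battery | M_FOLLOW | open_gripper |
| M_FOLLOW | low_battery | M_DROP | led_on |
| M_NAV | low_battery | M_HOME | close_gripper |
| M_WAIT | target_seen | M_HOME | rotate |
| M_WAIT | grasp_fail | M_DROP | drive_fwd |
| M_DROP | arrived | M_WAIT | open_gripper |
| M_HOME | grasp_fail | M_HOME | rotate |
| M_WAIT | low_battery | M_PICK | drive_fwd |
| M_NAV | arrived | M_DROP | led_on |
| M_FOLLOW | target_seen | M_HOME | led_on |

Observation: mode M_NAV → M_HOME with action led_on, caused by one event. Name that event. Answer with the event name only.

try arrived: (M_NAV, arrived) → (M_DROP, led_on)
try low_battery: (M_NAV, low_battery) → (M_HOME, close_gripper)
try bump: (M_NAV, bump) → (M_PICK, beep)
try target_seen: (M_NAV, target_seen) → (M_DROP, drive_fwd)
try grasp_fail: (M_NAV, grasp_fail) → (M_HOME, led_on)  ← matches

grasp_fail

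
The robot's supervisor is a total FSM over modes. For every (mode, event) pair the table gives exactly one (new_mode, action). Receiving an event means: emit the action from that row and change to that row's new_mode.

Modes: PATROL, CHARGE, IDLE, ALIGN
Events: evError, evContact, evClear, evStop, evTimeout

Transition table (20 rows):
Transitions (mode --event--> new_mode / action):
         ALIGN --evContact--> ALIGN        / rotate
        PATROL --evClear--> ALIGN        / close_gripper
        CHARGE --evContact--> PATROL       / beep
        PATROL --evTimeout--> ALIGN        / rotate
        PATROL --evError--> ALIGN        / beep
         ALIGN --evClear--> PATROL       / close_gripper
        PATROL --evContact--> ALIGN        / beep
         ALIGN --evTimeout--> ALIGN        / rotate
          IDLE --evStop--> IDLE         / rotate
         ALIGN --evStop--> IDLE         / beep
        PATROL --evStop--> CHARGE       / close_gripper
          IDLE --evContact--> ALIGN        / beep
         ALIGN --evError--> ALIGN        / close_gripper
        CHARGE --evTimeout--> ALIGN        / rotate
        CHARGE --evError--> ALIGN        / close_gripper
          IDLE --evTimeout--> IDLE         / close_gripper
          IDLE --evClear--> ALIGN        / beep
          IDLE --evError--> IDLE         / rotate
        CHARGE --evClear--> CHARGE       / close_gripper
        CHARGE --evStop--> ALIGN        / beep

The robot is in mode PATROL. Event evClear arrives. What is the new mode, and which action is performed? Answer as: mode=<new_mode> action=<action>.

mode=ALIGN action=close_gripper

current mode = PATROL; filter table to that mode:
  (PATROL, evClear) → (ALIGN, close_gripper)  ← event matches
  (PATROL, evTimeout) → (ALIGN, rotate)
  (PATROL, evError) → (ALIGN, beep)
  (PATROL, evContact) → (ALIGN, beep)
  (PATROL, evStop) → (CHARGE, close_gripper)
event = evClear selects (ALIGN, close_gripper)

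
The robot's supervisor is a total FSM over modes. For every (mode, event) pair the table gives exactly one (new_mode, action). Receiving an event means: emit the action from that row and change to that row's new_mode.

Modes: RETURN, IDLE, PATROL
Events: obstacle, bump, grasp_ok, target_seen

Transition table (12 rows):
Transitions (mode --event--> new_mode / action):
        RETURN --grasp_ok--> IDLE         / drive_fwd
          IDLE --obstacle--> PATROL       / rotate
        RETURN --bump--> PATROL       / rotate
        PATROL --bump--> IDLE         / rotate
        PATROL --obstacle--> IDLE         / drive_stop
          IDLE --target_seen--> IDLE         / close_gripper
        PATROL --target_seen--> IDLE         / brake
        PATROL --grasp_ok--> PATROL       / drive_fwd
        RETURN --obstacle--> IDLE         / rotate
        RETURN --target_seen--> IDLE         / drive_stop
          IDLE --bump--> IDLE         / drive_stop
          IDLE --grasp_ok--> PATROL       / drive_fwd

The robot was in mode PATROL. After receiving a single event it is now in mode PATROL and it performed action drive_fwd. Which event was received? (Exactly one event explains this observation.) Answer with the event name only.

grasp_ok

try obstacle: (PATROL, obstacle) → (IDLE, drive_stop)
try bump: (PATROL, bump) → (IDLE, rotate)
try grasp_ok: (PATROL, grasp_ok) → (PATROL, drive_fwd)  ← matches
try target_seen: (PATROL, target_seen) → (IDLE, brake)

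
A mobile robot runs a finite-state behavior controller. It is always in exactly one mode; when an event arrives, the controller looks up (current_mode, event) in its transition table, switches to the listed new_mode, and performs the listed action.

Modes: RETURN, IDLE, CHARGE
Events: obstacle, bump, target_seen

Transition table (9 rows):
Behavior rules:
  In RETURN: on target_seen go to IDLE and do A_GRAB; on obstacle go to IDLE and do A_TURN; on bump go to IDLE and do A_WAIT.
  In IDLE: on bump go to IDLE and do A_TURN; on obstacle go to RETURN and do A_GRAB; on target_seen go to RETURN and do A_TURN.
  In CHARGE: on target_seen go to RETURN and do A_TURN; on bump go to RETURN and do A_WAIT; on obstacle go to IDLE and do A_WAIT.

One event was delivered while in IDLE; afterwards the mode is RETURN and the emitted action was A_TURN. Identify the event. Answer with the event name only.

try obstacle: (IDLE, obstacle) → (RETURN, A_GRAB)
try bump: (IDLE, bump) → (IDLE, A_TURN)
try target_seen: (IDLE, target_seen) → (RETURN, A_TURN)  ← matches

target_seen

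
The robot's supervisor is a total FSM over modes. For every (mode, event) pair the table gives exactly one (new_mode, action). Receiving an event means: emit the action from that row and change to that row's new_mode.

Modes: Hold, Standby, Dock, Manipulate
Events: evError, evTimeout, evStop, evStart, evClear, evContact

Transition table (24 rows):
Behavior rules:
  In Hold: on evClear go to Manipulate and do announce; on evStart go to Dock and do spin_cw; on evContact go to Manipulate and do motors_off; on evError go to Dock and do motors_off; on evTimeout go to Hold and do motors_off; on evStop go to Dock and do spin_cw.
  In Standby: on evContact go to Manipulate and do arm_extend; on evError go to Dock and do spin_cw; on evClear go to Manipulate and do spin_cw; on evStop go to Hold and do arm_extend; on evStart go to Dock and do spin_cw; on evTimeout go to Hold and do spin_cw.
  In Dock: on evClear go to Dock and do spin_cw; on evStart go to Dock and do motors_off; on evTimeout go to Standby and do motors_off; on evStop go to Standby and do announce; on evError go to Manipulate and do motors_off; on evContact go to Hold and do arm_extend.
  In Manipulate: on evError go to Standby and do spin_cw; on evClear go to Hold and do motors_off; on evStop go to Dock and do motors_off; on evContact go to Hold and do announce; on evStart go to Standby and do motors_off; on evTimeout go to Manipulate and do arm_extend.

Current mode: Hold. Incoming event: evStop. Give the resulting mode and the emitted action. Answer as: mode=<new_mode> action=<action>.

current mode = Hold; filter table to that mode:
  (Hold, evClear) → (Manipulate, announce)
  (Hold, evStart) → (Dock, spin_cw)
  (Hold, evContact) → (Manipulate, motors_off)
  (Hold, evError) → (Dock, motors_off)
  (Hold, evTimeout) → (Hold, motors_off)
  (Hold, evStop) → (Dock, spin_cw)  ← event matches
event = evStop selects (Dock, spin_cw)

mode=Dock action=spin_cw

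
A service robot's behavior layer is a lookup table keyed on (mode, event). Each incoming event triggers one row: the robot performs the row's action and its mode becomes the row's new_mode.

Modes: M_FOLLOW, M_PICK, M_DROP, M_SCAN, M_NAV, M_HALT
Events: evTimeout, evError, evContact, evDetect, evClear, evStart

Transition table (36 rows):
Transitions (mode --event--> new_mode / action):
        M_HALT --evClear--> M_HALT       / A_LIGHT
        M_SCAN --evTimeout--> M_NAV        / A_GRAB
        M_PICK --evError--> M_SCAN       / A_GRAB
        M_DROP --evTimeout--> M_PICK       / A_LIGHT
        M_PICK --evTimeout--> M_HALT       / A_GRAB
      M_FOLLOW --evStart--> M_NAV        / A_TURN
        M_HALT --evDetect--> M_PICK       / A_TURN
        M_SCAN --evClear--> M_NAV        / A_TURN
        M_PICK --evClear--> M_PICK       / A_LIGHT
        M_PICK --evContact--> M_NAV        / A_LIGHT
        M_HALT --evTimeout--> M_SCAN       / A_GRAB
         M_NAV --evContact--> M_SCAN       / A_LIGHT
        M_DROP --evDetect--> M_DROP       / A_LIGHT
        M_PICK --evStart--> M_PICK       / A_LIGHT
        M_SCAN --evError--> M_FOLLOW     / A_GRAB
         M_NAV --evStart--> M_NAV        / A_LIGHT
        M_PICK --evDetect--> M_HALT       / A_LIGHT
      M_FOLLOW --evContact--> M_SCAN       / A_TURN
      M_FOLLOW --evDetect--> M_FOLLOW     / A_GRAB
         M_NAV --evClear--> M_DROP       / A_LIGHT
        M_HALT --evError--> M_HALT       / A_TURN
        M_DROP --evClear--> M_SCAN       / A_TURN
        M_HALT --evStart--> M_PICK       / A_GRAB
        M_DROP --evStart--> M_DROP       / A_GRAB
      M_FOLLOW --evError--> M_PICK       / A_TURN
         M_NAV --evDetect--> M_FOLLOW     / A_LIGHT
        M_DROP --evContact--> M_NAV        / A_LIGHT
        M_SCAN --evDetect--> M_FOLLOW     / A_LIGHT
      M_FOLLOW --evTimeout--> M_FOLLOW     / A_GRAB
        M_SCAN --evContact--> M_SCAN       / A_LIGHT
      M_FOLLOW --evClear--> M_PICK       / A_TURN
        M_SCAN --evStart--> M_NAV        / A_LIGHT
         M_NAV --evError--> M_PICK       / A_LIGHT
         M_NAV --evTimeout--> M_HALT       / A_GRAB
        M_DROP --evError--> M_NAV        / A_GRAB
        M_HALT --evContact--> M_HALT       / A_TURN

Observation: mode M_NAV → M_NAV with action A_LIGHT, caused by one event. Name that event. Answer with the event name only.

try evTimeout: (M_NAV, evTimeout) → (M_HALT, A_GRAB)
try evError: (M_NAV, evError) → (M_PICK, A_LIGHT)
try evContact: (M_NAV, evContact) → (M_SCAN, A_LIGHT)
try evDetect: (M_NAV, evDetect) → (M_FOLLOW, A_LIGHT)
try evClear: (M_NAV, evClear) → (M_DROP, A_LIGHT)
try evStart: (M_NAV, evStart) → (M_NAV, A_LIGHT)  ← matches

evStart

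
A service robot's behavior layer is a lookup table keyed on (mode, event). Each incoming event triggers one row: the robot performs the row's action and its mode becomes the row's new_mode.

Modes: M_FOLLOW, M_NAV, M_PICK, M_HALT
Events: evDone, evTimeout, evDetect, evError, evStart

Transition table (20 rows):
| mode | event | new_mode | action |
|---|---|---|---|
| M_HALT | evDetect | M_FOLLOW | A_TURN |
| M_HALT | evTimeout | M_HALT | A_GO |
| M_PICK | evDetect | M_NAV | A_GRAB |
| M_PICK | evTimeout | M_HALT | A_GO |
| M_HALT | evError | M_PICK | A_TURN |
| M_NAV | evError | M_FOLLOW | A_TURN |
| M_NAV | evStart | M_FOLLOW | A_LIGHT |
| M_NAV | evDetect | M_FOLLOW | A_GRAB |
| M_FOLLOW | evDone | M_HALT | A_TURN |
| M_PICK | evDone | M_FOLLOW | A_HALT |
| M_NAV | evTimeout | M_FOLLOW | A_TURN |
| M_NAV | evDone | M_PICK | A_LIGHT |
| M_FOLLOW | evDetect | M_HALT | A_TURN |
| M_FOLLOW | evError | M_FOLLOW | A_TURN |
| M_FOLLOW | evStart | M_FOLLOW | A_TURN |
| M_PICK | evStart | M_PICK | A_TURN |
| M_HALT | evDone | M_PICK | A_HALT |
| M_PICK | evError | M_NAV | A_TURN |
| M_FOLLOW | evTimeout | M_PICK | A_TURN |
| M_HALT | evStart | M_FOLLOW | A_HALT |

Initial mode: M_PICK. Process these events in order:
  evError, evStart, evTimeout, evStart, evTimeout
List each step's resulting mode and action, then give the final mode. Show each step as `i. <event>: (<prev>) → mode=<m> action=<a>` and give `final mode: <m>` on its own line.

1. evError: (M_PICK) → mode=M_NAV action=A_TURN
2. evStart: (M_NAV) → mode=M_FOLLOW action=A_LIGHT
3. evTimeout: (M_FOLLOW) → mode=M_PICK action=A_TURN
4. evStart: (M_PICK) → mode=M_PICK action=A_TURN
5. evTimeout: (M_PICK) → mode=M_HALT action=A_GO

final mode: M_HALT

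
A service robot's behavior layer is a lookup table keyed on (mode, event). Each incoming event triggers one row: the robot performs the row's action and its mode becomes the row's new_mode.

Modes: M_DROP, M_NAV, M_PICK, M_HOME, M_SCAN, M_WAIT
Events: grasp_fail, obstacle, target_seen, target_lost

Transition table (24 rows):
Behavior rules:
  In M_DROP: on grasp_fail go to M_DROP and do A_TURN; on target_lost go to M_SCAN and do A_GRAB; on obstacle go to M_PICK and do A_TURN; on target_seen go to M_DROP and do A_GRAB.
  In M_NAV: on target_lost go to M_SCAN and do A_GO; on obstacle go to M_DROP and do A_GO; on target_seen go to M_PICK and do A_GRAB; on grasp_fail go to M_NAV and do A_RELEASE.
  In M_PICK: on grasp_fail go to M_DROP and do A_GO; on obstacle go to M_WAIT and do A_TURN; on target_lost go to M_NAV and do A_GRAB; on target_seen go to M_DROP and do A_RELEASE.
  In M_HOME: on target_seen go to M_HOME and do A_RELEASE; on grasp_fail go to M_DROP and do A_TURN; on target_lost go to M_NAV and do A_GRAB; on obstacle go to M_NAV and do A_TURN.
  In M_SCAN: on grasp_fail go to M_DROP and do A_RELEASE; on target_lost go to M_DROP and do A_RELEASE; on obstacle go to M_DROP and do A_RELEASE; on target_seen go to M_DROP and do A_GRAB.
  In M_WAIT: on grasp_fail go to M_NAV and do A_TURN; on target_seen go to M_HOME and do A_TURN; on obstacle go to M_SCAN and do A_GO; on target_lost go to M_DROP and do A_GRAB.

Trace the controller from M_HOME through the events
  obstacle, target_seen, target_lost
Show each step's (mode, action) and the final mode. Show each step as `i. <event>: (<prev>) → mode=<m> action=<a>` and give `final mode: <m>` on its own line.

1. obstacle: (M_HOME) → mode=M_NAV action=A_TURN
2. target_seen: (M_NAV) → mode=M_PICK action=A_GRAB
3. target_lost: (M_PICK) → mode=M_NAV action=A_GRAB

final mode: M_NAV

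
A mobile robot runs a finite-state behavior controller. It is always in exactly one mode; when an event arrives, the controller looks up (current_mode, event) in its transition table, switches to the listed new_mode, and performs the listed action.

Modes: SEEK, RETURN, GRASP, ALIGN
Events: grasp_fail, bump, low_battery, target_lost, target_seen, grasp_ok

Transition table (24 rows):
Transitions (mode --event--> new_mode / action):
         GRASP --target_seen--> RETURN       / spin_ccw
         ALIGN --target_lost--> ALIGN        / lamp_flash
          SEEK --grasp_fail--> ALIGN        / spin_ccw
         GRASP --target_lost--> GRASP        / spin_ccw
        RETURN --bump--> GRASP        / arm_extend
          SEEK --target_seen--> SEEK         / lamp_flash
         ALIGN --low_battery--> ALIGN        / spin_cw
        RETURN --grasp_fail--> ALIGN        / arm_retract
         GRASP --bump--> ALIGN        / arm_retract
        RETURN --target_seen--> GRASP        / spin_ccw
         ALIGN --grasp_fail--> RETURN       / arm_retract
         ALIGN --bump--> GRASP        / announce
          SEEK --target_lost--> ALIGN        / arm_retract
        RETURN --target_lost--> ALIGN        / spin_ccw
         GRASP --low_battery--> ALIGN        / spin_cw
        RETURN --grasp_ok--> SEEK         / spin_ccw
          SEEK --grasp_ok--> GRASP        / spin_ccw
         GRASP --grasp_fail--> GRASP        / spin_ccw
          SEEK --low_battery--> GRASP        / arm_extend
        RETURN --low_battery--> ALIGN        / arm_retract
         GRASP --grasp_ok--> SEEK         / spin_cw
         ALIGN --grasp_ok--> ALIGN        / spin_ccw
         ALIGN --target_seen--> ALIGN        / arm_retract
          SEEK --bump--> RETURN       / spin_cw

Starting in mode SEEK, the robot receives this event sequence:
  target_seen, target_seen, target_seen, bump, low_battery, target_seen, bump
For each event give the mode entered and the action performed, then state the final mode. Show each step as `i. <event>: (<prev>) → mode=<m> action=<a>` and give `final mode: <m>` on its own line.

final mode: GRASP

1. target_seen: (SEEK) → mode=SEEK action=lamp_flash
2. target_seen: (SEEK) → mode=SEEK action=lamp_flash
3. target_seen: (SEEK) → mode=SEEK action=lamp_flash
4. bump: (SEEK) → mode=RETURN action=spin_cw
5. low_battery: (RETURN) → mode=ALIGN action=arm_retract
6. target_seen: (ALIGN) → mode=ALIGN action=arm_retract
7. bump: (ALIGN) → mode=GRASP action=announce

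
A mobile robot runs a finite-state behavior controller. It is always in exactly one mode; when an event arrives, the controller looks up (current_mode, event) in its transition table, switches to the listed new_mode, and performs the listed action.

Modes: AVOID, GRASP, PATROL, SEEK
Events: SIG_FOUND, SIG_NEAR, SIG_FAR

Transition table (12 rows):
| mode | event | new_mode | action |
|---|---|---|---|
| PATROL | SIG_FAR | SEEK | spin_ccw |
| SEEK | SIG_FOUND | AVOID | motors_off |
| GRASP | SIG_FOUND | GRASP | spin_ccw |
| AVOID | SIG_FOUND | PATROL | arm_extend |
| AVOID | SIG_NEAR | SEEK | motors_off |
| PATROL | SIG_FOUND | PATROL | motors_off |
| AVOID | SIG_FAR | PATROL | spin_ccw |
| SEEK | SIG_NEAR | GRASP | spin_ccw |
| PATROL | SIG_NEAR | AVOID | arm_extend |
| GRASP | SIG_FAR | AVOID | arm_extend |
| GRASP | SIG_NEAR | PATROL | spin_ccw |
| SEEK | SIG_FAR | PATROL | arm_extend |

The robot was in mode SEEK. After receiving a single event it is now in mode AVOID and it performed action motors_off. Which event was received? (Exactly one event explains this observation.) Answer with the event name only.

SIG_FOUND

try SIG_FOUND: (SEEK, SIG_FOUND) → (AVOID, motors_off)  ← matches
try SIG_NEAR: (SEEK, SIG_NEAR) → (GRASP, spin_ccw)
try SIG_FAR: (SEEK, SIG_FAR) → (PATROL, arm_extend)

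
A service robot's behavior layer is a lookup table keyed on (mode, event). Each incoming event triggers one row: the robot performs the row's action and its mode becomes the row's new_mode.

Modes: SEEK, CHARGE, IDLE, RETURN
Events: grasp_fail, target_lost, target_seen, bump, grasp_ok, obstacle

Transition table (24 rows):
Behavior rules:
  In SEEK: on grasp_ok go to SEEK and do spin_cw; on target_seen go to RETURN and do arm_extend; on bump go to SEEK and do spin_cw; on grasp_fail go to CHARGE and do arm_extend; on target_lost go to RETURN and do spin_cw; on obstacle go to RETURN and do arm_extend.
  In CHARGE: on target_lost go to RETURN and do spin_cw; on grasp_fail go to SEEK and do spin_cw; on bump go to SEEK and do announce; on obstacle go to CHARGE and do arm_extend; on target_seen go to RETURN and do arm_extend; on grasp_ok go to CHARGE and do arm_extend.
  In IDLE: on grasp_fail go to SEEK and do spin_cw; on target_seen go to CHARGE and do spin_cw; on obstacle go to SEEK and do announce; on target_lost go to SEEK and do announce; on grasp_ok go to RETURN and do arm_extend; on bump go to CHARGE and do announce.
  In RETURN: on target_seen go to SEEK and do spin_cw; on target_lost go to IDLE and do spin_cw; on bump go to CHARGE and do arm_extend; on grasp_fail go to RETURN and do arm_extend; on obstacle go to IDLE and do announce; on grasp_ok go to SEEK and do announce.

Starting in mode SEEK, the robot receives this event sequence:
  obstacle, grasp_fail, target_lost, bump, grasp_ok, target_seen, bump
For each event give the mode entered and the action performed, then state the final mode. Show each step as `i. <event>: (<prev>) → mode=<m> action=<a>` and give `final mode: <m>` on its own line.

final mode: CHARGE

1. obstacle: (SEEK) → mode=RETURN action=arm_extend
2. grasp_fail: (RETURN) → mode=RETURN action=arm_extend
3. target_lost: (RETURN) → mode=IDLE action=spin_cw
4. bump: (IDLE) → mode=CHARGE action=announce
5. grasp_ok: (CHARGE) → mode=CHARGE action=arm_extend
6. target_seen: (CHARGE) → mode=RETURN action=arm_extend
7. bump: (RETURN) → mode=CHARGE action=arm_extend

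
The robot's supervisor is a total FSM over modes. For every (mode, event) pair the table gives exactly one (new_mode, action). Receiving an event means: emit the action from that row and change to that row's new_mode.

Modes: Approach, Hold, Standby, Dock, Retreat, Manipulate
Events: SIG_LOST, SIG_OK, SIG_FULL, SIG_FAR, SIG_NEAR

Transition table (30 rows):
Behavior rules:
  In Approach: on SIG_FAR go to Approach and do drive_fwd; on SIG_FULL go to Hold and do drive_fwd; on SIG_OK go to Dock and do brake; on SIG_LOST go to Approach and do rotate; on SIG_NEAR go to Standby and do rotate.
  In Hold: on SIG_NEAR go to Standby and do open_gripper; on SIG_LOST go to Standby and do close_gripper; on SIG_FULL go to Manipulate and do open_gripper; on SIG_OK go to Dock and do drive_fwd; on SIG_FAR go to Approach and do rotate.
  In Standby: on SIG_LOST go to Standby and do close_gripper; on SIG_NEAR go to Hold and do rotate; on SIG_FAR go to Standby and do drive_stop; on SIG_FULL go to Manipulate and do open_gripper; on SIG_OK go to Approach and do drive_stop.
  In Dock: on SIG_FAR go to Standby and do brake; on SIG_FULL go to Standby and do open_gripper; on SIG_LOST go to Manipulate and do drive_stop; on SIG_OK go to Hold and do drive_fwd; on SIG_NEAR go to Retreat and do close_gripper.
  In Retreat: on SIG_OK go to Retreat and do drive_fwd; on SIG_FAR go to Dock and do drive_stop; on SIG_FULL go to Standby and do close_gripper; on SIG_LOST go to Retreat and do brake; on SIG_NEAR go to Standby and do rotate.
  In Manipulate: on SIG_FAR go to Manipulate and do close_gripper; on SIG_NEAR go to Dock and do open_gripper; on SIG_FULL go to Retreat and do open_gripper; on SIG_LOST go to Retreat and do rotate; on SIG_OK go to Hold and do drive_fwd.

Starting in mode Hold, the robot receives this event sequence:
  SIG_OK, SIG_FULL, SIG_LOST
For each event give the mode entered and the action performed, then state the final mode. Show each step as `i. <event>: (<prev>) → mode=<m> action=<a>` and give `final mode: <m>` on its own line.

final mode: Standby

1. SIG_OK: (Hold) → mode=Dock action=drive_fwd
2. SIG_FULL: (Dock) → mode=Standby action=open_gripper
3. SIG_LOST: (Standby) → mode=Standby action=close_gripper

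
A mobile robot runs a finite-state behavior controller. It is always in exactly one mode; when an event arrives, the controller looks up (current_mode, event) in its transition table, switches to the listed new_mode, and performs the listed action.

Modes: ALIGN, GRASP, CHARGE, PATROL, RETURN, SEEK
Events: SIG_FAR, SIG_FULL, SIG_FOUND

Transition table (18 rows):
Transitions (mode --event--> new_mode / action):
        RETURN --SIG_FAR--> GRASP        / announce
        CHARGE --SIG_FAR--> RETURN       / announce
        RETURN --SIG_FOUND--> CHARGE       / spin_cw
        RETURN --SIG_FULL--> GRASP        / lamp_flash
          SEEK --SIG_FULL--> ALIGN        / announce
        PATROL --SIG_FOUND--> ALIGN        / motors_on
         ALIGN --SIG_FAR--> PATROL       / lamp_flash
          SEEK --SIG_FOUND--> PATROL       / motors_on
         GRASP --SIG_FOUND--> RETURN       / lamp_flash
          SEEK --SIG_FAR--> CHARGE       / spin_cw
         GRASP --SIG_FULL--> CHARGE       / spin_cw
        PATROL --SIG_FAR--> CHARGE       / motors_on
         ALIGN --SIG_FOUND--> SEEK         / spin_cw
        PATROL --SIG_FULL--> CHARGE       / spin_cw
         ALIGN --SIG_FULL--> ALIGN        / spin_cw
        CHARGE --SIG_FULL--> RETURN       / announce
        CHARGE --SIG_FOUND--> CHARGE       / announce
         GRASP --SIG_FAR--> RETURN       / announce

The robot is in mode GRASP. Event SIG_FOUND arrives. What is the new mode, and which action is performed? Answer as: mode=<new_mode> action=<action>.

current mode = GRASP; filter table to that mode:
  (GRASP, SIG_FOUND) → (RETURN, lamp_flash)  ← event matches
  (GRASP, SIG_FULL) → (CHARGE, spin_cw)
  (GRASP, SIG_FAR) → (RETURN, announce)
event = SIG_FOUND selects (RETURN, lamp_flash)

mode=RETURN action=lamp_flash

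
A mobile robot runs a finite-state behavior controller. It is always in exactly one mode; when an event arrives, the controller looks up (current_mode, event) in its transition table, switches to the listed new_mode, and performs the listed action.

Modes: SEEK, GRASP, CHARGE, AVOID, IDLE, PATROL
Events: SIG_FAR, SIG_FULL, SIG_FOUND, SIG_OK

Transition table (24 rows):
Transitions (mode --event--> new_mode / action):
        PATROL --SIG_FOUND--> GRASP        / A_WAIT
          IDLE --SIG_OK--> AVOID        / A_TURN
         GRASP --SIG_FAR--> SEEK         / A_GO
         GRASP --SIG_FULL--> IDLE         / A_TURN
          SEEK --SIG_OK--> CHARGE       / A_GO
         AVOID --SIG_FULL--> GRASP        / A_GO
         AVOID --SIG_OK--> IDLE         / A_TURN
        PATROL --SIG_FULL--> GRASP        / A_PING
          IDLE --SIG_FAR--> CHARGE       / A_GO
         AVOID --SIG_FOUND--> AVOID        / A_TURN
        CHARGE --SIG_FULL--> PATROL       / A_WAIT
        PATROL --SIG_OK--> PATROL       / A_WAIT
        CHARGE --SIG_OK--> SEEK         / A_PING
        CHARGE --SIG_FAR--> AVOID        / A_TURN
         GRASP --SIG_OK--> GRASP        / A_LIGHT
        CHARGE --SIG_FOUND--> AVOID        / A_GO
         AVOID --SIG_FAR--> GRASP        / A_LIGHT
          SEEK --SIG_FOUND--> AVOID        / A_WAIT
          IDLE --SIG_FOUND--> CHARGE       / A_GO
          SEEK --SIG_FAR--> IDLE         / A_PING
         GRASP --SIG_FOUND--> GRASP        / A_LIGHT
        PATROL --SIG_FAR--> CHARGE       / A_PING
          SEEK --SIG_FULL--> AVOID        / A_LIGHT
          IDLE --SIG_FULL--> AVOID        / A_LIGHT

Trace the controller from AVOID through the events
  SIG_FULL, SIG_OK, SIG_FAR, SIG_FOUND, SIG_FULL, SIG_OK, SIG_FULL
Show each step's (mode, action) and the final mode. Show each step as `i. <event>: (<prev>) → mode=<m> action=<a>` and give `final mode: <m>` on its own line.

1. SIG_FULL: (AVOID) → mode=GRASP action=A_GO
2. SIG_OK: (GRASP) → mode=GRASP action=A_LIGHT
3. SIG_FAR: (GRASP) → mode=SEEK action=A_GO
4. SIG_FOUND: (SEEK) → mode=AVOID action=A_WAIT
5. SIG_FULL: (AVOID) → mode=GRASP action=A_GO
6. SIG_OK: (GRASP) → mode=GRASP action=A_LIGHT
7. SIG_FULL: (GRASP) → mode=IDLE action=A_TURN

final mode: IDLE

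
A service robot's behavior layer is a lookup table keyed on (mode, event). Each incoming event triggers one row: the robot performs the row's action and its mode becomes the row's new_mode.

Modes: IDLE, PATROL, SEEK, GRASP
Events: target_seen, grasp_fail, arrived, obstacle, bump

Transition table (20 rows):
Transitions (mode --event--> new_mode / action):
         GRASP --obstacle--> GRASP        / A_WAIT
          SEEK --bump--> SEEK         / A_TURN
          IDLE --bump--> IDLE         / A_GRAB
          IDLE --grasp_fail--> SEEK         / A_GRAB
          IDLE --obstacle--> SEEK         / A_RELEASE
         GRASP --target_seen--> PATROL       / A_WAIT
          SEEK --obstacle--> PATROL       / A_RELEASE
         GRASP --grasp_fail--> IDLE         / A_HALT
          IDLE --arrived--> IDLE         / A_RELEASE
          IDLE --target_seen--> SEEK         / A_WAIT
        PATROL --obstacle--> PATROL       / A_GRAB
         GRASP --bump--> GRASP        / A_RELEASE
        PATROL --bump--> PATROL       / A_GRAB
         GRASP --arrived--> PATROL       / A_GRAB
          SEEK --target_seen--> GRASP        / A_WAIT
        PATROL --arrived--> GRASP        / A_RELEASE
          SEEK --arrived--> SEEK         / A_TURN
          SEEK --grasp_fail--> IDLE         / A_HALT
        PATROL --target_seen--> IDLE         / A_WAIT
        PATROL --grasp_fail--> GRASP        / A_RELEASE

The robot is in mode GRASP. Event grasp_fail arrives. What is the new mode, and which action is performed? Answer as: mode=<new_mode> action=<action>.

mode=IDLE action=A_HALT

current mode = GRASP; filter table to that mode:
  (GRASP, obstacle) → (GRASP, A_WAIT)
  (GRASP, target_seen) → (PATROL, A_WAIT)
  (GRASP, grasp_fail) → (IDLE, A_HALT)  ← event matches
  (GRASP, bump) → (GRASP, A_RELEASE)
  (GRASP, arrived) → (PATROL, A_GRAB)
event = grasp_fail selects (IDLE, A_HALT)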